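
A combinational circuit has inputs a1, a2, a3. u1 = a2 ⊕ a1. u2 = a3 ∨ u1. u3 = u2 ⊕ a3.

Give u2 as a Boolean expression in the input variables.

a3 ∨ (a2 ⊕ a1)

u1 = a2 ⊕ a1
u2 = a3 ∨ u1 = a3 ∨ (a2 ⊕ a1)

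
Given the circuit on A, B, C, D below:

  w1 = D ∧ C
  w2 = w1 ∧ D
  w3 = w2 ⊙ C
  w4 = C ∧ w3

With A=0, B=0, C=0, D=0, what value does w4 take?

0

w1 = 0 ∧ 0 = 0
w2 = 0 ∧ 0 = 0
w3 = 0 ⊙ 0 = 1
w4 = 0 ∧ 1 = 0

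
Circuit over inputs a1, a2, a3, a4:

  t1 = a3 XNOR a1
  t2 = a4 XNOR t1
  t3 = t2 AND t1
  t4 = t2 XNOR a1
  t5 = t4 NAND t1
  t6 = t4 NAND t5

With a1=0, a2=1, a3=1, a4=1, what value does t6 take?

0

t1 = 1 XNOR 0 = 0
t2 = 1 XNOR 0 = 0
t4 = 0 XNOR 0 = 1
t5 = 1 NAND 0 = 1
t6 = 1 NAND 1 = 0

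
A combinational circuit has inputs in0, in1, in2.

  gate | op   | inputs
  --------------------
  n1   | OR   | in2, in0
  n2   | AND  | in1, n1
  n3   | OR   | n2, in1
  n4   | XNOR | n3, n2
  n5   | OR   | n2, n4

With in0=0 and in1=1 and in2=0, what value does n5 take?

n1 = 0 OR 0 = 0
n2 = 1 AND 0 = 0
n3 = 0 OR 1 = 1
n4 = 1 XNOR 0 = 0
n5 = 0 OR 0 = 0

0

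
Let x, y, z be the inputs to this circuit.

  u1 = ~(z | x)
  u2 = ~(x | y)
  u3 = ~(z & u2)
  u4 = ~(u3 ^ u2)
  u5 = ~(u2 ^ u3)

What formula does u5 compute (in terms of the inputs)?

u2 = ~(x | y)
u3 = ~(z & u2) = ~(z & (~(x | y)))
u5 = ~(u2 ^ u3) = ~((~(x | y)) ^ (~(z & (~(x | y)))))

~((~(x | y)) ^ (~(z & (~(x | y)))))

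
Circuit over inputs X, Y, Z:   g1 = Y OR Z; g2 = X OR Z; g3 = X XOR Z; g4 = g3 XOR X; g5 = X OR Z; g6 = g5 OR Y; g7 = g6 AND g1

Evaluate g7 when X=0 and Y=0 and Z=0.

g1 = 0 OR 0 = 0
g5 = 0 OR 0 = 0
g6 = 0 OR 0 = 0
g7 = 0 AND 0 = 0

0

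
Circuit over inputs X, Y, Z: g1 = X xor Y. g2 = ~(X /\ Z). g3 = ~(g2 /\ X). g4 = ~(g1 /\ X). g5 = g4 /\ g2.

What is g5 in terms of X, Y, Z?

g1 = X xor Y
g2 = ~(X /\ Z)
g4 = ~(g1 /\ X) = ~((X xor Y) /\ X)
g5 = g4 /\ g2 = (~((X xor Y) /\ X)) /\ (~(X /\ Z))

(~((X xor Y) /\ X)) /\ (~(X /\ Z))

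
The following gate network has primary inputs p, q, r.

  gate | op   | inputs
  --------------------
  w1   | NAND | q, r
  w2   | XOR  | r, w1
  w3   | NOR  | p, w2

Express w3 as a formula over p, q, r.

w1 = q NAND r
w2 = r XOR w1 = r XOR (q NAND r)
w3 = p NOR w2 = p NOR (r XOR (q NAND r))

p NOR (r XOR (q NAND r))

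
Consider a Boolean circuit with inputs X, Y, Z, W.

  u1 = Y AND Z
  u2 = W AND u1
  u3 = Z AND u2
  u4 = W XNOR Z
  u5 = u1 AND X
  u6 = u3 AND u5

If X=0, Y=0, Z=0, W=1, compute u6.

0

u1 = 0 AND 0 = 0
u2 = 1 AND 0 = 0
u3 = 0 AND 0 = 0
u5 = 0 AND 0 = 0
u6 = 0 AND 0 = 0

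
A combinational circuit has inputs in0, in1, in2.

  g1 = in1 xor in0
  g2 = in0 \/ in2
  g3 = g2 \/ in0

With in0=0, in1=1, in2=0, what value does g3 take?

0

g2 = 0 \/ 0 = 0
g3 = 0 \/ 0 = 0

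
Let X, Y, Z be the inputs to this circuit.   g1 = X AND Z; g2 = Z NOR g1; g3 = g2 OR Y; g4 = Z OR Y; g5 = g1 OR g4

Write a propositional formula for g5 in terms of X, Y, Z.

(X AND Z) OR (Z OR Y)

g1 = X AND Z
g4 = Z OR Y
g5 = g1 OR g4 = (X AND Z) OR (Z OR Y)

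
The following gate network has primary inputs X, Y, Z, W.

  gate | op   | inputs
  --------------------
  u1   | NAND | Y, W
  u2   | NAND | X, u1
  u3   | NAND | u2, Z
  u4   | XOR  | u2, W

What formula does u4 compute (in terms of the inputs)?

(X NAND (Y NAND W)) XOR W

u1 = Y NAND W
u2 = X NAND u1 = X NAND (Y NAND W)
u4 = u2 XOR W = (X NAND (Y NAND W)) XOR W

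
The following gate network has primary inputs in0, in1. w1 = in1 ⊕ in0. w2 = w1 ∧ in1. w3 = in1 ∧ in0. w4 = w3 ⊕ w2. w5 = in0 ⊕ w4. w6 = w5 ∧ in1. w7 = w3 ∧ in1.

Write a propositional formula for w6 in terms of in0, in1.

w1 = in1 ⊕ in0
w2 = w1 ∧ in1 = (in1 ⊕ in0) ∧ in1
w3 = in1 ∧ in0
w4 = w3 ⊕ w2 = (in1 ∧ in0) ⊕ ((in1 ⊕ in0) ∧ in1)
w5 = in0 ⊕ w4 = in0 ⊕ ((in1 ∧ in0) ⊕ ((in1 ⊕ in0) ∧ in1))
w6 = w5 ∧ in1 = (in0 ⊕ ((in1 ∧ in0) ⊕ ((in1 ⊕ in0) ∧ in1))) ∧ in1

(in0 ⊕ ((in1 ∧ in0) ⊕ ((in1 ⊕ in0) ∧ in1))) ∧ in1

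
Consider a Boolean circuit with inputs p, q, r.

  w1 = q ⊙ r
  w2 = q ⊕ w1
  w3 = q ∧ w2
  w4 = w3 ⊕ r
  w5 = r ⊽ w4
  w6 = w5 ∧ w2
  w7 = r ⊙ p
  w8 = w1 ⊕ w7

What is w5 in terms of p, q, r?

r ⊽ ((q ∧ (q ⊕ (q ⊙ r))) ⊕ r)

w1 = q ⊙ r
w2 = q ⊕ w1 = q ⊕ (q ⊙ r)
w3 = q ∧ w2 = q ∧ (q ⊕ (q ⊙ r))
w4 = w3 ⊕ r = (q ∧ (q ⊕ (q ⊙ r))) ⊕ r
w5 = r ⊽ w4 = r ⊽ ((q ∧ (q ⊕ (q ⊙ r))) ⊕ r)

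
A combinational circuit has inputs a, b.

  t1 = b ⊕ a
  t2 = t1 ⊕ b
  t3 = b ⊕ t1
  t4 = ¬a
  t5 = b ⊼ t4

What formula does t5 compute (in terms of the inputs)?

b ⊼ ¬a

t4 = ¬a
t5 = b ⊼ t4 = b ⊼ ¬a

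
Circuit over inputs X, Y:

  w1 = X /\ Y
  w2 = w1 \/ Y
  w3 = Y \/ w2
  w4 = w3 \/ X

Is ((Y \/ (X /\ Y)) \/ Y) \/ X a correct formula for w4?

Yes

w1 = X /\ Y
w2 = w1 \/ Y = (X /\ Y) \/ Y
w3 = Y \/ w2 = Y \/ ((X /\ Y) \/ Y)
w4 = w3 \/ X = (Y \/ ((X /\ Y) \/ Y)) \/ X
At X=0, Y=0: circuit gives 0, formula gives 0.
At X=0, Y=1: circuit gives 1, formula gives 1.
Agrees on all 4 inputs.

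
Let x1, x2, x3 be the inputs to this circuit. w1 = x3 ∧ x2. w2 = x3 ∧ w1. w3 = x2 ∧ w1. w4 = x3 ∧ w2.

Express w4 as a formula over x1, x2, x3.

x3 ∧ (x3 ∧ (x3 ∧ x2))

w1 = x3 ∧ x2
w2 = x3 ∧ w1 = x3 ∧ (x3 ∧ x2)
w4 = x3 ∧ w2 = x3 ∧ (x3 ∧ (x3 ∧ x2))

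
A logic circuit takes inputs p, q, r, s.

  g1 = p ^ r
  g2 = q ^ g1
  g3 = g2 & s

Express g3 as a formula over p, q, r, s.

(q ^ (p ^ r)) & s

g1 = p ^ r
g2 = q ^ g1 = q ^ (p ^ r)
g3 = g2 & s = (q ^ (p ^ r)) & s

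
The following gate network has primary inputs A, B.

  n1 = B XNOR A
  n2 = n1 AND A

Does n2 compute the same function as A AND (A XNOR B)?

Yes

n1 = B XNOR A
n2 = n1 AND A = (B XNOR A) AND A
At A=0, B=0: circuit gives 0, formula gives 0.
At A=1, B=1: circuit gives 1, formula gives 1.
Agrees on all 4 inputs.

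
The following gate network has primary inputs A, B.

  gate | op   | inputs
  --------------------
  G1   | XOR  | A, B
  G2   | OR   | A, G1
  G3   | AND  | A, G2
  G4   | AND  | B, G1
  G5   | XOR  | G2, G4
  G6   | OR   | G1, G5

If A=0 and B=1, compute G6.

G1 = 0 XOR 1 = 1
G2 = 0 OR 1 = 1
G4 = 1 AND 1 = 1
G5 = 1 XOR 1 = 0
G6 = 1 OR 0 = 1

1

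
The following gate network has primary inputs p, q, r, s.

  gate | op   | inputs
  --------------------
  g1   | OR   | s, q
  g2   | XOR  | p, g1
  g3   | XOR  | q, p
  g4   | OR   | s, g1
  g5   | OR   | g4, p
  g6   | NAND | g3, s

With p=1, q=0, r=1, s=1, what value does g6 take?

g3 = 0 XOR 1 = 1
g6 = 1 NAND 1 = 0

0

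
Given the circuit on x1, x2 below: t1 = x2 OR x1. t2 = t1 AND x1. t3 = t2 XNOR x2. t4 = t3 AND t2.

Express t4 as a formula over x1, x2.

t1 = x2 OR x1
t2 = t1 AND x1 = (x2 OR x1) AND x1
t3 = t2 XNOR x2 = ((x2 OR x1) AND x1) XNOR x2
t4 = t3 AND t2 = (((x2 OR x1) AND x1) XNOR x2) AND ((x2 OR x1) AND x1)

(((x2 OR x1) AND x1) XNOR x2) AND ((x2 OR x1) AND x1)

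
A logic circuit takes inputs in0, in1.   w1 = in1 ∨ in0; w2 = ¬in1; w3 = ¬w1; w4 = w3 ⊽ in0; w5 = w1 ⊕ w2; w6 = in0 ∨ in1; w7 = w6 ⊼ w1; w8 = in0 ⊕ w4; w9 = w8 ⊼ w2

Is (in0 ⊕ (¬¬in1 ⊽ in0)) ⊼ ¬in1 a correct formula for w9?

No

w1 = in1 ∨ in0
w2 = ¬in1
w3 = ¬w1 = ¬(in1 ∨ in0)
w4 = w3 ⊽ in0 = ¬(in1 ∨ in0) ⊽ in0
w8 = in0 ⊕ w4 = in0 ⊕ (¬(in1 ∨ in0) ⊽ in0)
w9 = w8 ⊼ w2 = (in0 ⊕ (¬(in1 ∨ in0) ⊽ in0)) ⊼ ¬in1
At in0=0, in1=0: circuit gives 1, formula gives 0.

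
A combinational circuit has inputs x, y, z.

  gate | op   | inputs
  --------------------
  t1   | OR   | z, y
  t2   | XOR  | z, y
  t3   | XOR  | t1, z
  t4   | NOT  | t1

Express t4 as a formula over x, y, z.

NOT (z OR y)

t1 = z OR y
t4 = NOT t1 = NOT (z OR y)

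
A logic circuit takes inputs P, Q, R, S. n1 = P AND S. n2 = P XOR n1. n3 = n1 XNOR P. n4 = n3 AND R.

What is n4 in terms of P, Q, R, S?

((P AND S) XNOR P) AND R

n1 = P AND S
n3 = n1 XNOR P = (P AND S) XNOR P
n4 = n3 AND R = ((P AND S) XNOR P) AND R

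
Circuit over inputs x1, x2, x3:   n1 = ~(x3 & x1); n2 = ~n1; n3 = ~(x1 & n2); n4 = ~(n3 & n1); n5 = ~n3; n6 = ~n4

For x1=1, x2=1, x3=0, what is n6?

1

n1 = ~(0 & 1) = 1
n2 = ~1 = 0
n3 = ~(1 & 0) = 1
n4 = ~(1 & 1) = 0
n6 = ~0 = 1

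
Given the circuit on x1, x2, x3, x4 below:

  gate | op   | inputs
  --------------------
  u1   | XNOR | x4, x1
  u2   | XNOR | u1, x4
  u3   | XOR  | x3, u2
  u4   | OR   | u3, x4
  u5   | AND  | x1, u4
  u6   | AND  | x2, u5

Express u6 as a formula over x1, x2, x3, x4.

x2 AND (x1 AND ((x3 XOR ((x4 XNOR x1) XNOR x4)) OR x4))

u1 = x4 XNOR x1
u2 = u1 XNOR x4 = (x4 XNOR x1) XNOR x4
u3 = x3 XOR u2 = x3 XOR ((x4 XNOR x1) XNOR x4)
u4 = u3 OR x4 = (x3 XOR ((x4 XNOR x1) XNOR x4)) OR x4
u5 = x1 AND u4 = x1 AND ((x3 XOR ((x4 XNOR x1) XNOR x4)) OR x4)
u6 = x2 AND u5 = x2 AND (x1 AND ((x3 XOR ((x4 XNOR x1) XNOR x4)) OR x4))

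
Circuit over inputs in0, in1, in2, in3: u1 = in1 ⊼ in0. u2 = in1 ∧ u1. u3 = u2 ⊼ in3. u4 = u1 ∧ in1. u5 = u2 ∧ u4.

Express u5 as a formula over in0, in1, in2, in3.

(in1 ∧ (in1 ⊼ in0)) ∧ ((in1 ⊼ in0) ∧ in1)

u1 = in1 ⊼ in0
u2 = in1 ∧ u1 = in1 ∧ (in1 ⊼ in0)
u4 = u1 ∧ in1 = (in1 ⊼ in0) ∧ in1
u5 = u2 ∧ u4 = (in1 ∧ (in1 ⊼ in0)) ∧ ((in1 ⊼ in0) ∧ in1)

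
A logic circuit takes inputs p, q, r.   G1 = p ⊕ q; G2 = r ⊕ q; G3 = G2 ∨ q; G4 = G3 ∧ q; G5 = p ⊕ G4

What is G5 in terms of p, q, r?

p ⊕ (((r ⊕ q) ∨ q) ∧ q)

G2 = r ⊕ q
G3 = G2 ∨ q = (r ⊕ q) ∨ q
G4 = G3 ∧ q = ((r ⊕ q) ∨ q) ∧ q
G5 = p ⊕ G4 = p ⊕ (((r ⊕ q) ∨ q) ∧ q)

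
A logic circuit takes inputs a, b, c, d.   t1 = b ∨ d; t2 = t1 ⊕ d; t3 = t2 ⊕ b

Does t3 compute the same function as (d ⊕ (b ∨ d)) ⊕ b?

t1 = b ∨ d
t2 = t1 ⊕ d = (b ∨ d) ⊕ d
t3 = t2 ⊕ b = ((b ∨ d) ⊕ d) ⊕ b
At a=0, b=0, c=0, d=0: circuit gives 0, formula gives 0.
At a=0, b=1, c=0, d=1: circuit gives 1, formula gives 1.
Agrees on all 16 inputs.

Yes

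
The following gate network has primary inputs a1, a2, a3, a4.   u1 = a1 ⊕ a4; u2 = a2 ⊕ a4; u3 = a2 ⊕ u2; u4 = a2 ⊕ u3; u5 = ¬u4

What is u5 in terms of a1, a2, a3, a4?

u2 = a2 ⊕ a4
u3 = a2 ⊕ u2 = a2 ⊕ (a2 ⊕ a4)
u4 = a2 ⊕ u3 = a2 ⊕ (a2 ⊕ (a2 ⊕ a4))
u5 = ¬u4 = ¬(a2 ⊕ (a2 ⊕ (a2 ⊕ a4)))

¬(a2 ⊕ (a2 ⊕ (a2 ⊕ a4)))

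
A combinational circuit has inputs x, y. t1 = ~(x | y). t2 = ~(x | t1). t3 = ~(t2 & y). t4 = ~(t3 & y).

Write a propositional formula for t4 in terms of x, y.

t1 = ~(x | y)
t2 = ~(x | t1) = ~(x | (~(x | y)))
t3 = ~(t2 & y) = ~((~(x | (~(x | y)))) & y)
t4 = ~(t3 & y) = ~((~((~(x | (~(x | y)))) & y)) & y)

~((~((~(x | (~(x | y)))) & y)) & y)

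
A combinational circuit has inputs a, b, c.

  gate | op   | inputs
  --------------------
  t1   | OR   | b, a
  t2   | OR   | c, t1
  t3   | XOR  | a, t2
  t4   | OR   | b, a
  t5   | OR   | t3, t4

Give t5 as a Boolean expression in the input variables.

t1 = b OR a
t2 = c OR t1 = c OR (b OR a)
t3 = a XOR t2 = a XOR (c OR (b OR a))
t4 = b OR a
t5 = t3 OR t4 = (a XOR (c OR (b OR a))) OR (b OR a)

(a XOR (c OR (b OR a))) OR (b OR a)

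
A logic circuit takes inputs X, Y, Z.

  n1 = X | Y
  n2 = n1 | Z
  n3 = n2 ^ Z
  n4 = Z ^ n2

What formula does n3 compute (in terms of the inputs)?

((X | Y) | Z) ^ Z

n1 = X | Y
n2 = n1 | Z = (X | Y) | Z
n3 = n2 ^ Z = ((X | Y) | Z) ^ Z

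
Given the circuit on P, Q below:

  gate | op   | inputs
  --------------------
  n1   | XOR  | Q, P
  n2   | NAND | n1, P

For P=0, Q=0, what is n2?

n1 = 0 XOR 0 = 0
n2 = 0 NAND 0 = 1

1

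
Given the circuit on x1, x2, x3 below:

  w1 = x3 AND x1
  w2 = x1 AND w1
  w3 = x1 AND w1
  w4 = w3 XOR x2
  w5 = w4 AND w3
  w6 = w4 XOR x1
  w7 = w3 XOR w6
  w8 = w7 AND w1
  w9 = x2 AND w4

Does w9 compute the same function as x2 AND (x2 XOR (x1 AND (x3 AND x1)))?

w1 = x3 AND x1
w3 = x1 AND w1 = x1 AND (x3 AND x1)
w4 = w3 XOR x2 = (x1 AND (x3 AND x1)) XOR x2
w9 = x2 AND w4 = x2 AND ((x1 AND (x3 AND x1)) XOR x2)
At x1=0, x2=0, x3=0: circuit gives 0, formula gives 0.
At x1=0, x2=1, x3=0: circuit gives 1, formula gives 1.
Agrees on all 8 inputs.

Yes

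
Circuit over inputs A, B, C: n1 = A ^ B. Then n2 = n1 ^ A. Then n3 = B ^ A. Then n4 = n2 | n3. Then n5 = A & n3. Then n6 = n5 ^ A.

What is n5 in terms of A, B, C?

n3 = B ^ A
n5 = A & n3 = A & (B ^ A)

A & (B ^ A)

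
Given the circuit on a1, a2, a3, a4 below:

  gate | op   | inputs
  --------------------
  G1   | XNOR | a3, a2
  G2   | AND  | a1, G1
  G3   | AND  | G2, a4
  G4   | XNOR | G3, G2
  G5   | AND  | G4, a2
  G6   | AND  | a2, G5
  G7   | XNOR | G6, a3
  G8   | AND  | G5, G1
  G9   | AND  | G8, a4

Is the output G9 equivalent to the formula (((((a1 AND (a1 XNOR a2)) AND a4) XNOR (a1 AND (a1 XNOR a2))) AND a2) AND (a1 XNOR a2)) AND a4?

G1 = a3 XNOR a2
G2 = a1 AND G1 = a1 AND (a3 XNOR a2)
G3 = G2 AND a4 = (a1 AND (a3 XNOR a2)) AND a4
G4 = G3 XNOR G2 = ((a1 AND (a3 XNOR a2)) AND a4) XNOR (a1 AND (a3 XNOR a2))
G5 = G4 AND a2 = (((a1 AND (a3 XNOR a2)) AND a4) XNOR (a1 AND (a3 XNOR a2))) AND a2
G8 = G5 AND G1 = ((((a1 AND (a3 XNOR a2)) AND a4) XNOR (a1 AND (a3 XNOR a2))) AND a2) AND (a3 XNOR a2)
G9 = G8 AND a4 = (((((a1 AND (a3 XNOR a2)) AND a4) XNOR (a1 AND (a3 XNOR a2))) AND a2) AND (a3 XNOR a2)) AND a4
At a1=0, a2=1, a3=1, a4=1: circuit gives 1, formula gives 0.

No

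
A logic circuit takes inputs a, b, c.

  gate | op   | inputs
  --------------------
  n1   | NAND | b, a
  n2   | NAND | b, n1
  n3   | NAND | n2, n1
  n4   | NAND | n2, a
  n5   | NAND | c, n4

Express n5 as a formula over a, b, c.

c NAND ((b NAND (b NAND a)) NAND a)

n1 = b NAND a
n2 = b NAND n1 = b NAND (b NAND a)
n4 = n2 NAND a = (b NAND (b NAND a)) NAND a
n5 = c NAND n4 = c NAND ((b NAND (b NAND a)) NAND a)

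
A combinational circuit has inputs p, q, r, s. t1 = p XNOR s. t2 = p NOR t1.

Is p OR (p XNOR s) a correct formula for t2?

t1 = p XNOR s
t2 = p NOR t1 = p NOR (p XNOR s)
At p=0, q=0, r=0, s=0: circuit gives 0, formula gives 1.

No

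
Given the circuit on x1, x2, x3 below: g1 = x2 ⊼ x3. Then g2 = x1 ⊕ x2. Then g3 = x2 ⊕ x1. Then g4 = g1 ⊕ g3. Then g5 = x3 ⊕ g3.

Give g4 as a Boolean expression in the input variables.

(x2 ⊼ x3) ⊕ (x2 ⊕ x1)

g1 = x2 ⊼ x3
g3 = x2 ⊕ x1
g4 = g1 ⊕ g3 = (x2 ⊼ x3) ⊕ (x2 ⊕ x1)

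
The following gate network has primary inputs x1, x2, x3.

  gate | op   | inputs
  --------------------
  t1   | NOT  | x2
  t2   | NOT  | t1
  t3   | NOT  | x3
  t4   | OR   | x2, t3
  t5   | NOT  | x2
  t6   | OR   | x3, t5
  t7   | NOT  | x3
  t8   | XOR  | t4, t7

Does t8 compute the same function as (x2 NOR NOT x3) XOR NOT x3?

t3 = NOT x3
t4 = x2 OR t3 = x2 OR NOT x3
t7 = NOT x3
t8 = t4 XOR t7 = (x2 OR NOT x3) XOR NOT x3
At x1=0, x2=0, x3=0: circuit gives 0, formula gives 1.

No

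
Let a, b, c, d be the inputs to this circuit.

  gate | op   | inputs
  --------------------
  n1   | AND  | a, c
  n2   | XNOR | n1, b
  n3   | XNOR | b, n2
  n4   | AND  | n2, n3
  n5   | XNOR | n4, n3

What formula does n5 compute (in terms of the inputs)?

(((a AND c) XNOR b) AND (b XNOR ((a AND c) XNOR b))) XNOR (b XNOR ((a AND c) XNOR b))

n1 = a AND c
n2 = n1 XNOR b = (a AND c) XNOR b
n3 = b XNOR n2 = b XNOR ((a AND c) XNOR b)
n4 = n2 AND n3 = ((a AND c) XNOR b) AND (b XNOR ((a AND c) XNOR b))
n5 = n4 XNOR n3 = (((a AND c) XNOR b) AND (b XNOR ((a AND c) XNOR b))) XNOR (b XNOR ((a AND c) XNOR b))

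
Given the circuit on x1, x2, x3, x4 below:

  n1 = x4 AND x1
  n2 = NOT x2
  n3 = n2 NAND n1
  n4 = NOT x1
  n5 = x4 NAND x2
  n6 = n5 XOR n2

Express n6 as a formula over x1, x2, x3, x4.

n2 = NOT x2
n5 = x4 NAND x2
n6 = n5 XOR n2 = (x4 NAND x2) XOR NOT x2

(x4 NAND x2) XOR NOT x2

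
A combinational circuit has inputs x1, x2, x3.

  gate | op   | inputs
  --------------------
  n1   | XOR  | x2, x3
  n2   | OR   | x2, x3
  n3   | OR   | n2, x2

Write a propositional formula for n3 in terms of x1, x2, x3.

(x2 OR x3) OR x2

n2 = x2 OR x3
n3 = n2 OR x2 = (x2 OR x3) OR x2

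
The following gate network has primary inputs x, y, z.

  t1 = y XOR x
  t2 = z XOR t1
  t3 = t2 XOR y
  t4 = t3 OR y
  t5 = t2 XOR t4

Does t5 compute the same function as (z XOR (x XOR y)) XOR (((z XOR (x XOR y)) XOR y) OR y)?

t1 = y XOR x
t2 = z XOR t1 = z XOR (y XOR x)
t3 = t2 XOR y = (z XOR (y XOR x)) XOR y
t4 = t3 OR y = ((z XOR (y XOR x)) XOR y) OR y
t5 = t2 XOR t4 = (z XOR (y XOR x)) XOR (((z XOR (y XOR x)) XOR y) OR y)
At x=0, y=0, z=0: circuit gives 0, formula gives 0.
At x=0, y=1, z=1: circuit gives 1, formula gives 1.
Agrees on all 8 inputs.

Yes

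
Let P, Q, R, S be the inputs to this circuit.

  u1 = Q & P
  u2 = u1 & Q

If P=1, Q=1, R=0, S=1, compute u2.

u1 = 1 & 1 = 1
u2 = 1 & 1 = 1

1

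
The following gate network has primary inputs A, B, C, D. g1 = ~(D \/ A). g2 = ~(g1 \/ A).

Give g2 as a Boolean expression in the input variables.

g1 = ~(D \/ A)
g2 = ~(g1 \/ A) = ~((~(D \/ A)) \/ A)

~((~(D \/ A)) \/ A)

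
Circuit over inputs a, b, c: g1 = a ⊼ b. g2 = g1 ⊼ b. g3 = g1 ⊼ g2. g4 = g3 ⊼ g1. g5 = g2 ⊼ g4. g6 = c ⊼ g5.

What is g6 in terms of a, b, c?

c ⊼ (((a ⊼ b) ⊼ b) ⊼ (((a ⊼ b) ⊼ ((a ⊼ b) ⊼ b)) ⊼ (a ⊼ b)))

g1 = a ⊼ b
g2 = g1 ⊼ b = (a ⊼ b) ⊼ b
g3 = g1 ⊼ g2 = (a ⊼ b) ⊼ ((a ⊼ b) ⊼ b)
g4 = g3 ⊼ g1 = ((a ⊼ b) ⊼ ((a ⊼ b) ⊼ b)) ⊼ (a ⊼ b)
g5 = g2 ⊼ g4 = ((a ⊼ b) ⊼ b) ⊼ (((a ⊼ b) ⊼ ((a ⊼ b) ⊼ b)) ⊼ (a ⊼ b))
g6 = c ⊼ g5 = c ⊼ (((a ⊼ b) ⊼ b) ⊼ (((a ⊼ b) ⊼ ((a ⊼ b) ⊼ b)) ⊼ (a ⊼ b)))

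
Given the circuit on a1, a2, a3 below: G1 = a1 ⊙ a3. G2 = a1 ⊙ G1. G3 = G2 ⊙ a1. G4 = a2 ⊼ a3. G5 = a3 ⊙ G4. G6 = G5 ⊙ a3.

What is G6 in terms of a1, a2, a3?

G4 = a2 ⊼ a3
G5 = a3 ⊙ G4 = a3 ⊙ (a2 ⊼ a3)
G6 = G5 ⊙ a3 = (a3 ⊙ (a2 ⊼ a3)) ⊙ a3

(a3 ⊙ (a2 ⊼ a3)) ⊙ a3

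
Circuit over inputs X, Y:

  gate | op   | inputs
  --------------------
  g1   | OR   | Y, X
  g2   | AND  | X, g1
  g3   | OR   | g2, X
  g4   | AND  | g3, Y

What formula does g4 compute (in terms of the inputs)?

g1 = Y OR X
g2 = X AND g1 = X AND (Y OR X)
g3 = g2 OR X = (X AND (Y OR X)) OR X
g4 = g3 AND Y = ((X AND (Y OR X)) OR X) AND Y

((X AND (Y OR X)) OR X) AND Y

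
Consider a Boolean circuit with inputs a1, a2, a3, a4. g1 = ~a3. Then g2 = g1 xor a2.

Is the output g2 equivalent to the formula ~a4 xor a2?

No

g1 = ~a3
g2 = g1 xor a2 = ~a3 xor a2
At a1=0, a2=0, a3=0, a4=1: circuit gives 1, formula gives 0.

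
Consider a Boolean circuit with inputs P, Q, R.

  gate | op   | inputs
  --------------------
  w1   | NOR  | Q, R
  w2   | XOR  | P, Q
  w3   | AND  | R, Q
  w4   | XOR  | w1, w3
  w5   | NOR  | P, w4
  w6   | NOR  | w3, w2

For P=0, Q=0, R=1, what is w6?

w2 = 0 XOR 0 = 0
w3 = 1 AND 0 = 0
w6 = 0 NOR 0 = 1

1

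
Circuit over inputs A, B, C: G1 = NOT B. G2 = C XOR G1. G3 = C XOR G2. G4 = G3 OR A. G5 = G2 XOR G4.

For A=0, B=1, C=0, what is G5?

0

G1 = NOT 1 = 0
G2 = 0 XOR 0 = 0
G3 = 0 XOR 0 = 0
G4 = 0 OR 0 = 0
G5 = 0 XOR 0 = 0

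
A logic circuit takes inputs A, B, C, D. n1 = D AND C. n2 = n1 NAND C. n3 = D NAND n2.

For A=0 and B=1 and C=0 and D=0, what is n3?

n1 = 0 AND 0 = 0
n2 = 0 NAND 0 = 1
n3 = 0 NAND 1 = 1

1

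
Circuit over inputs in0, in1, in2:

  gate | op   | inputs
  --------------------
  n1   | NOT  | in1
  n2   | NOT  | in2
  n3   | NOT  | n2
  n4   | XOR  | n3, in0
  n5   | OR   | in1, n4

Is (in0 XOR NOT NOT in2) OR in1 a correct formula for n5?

n2 = NOT in2
n3 = NOT n2 = NOT NOT in2
n4 = n3 XOR in0 = NOT NOT in2 XOR in0
n5 = in1 OR n4 = in1 OR (NOT NOT in2 XOR in0)
At in0=0, in1=0, in2=0: circuit gives 0, formula gives 0.
At in0=0, in1=0, in2=1: circuit gives 1, formula gives 1.
Agrees on all 8 inputs.

Yes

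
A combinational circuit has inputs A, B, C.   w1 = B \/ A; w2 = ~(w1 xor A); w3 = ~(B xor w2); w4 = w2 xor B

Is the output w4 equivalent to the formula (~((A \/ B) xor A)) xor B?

w1 = B \/ A
w2 = ~(w1 xor A) = ~((B \/ A) xor A)
w4 = w2 xor B = (~((B \/ A) xor A)) xor B
At A=1, B=1, C=0: circuit gives 0, formula gives 0.
At A=0, B=0, C=0: circuit gives 1, formula gives 1.
Agrees on all 8 inputs.

Yes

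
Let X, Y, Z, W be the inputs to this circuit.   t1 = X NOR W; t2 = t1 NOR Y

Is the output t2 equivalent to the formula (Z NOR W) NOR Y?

No

t1 = X NOR W
t2 = t1 NOR Y = (X NOR W) NOR Y
At X=0, Y=0, Z=1, W=0: circuit gives 0, formula gives 1.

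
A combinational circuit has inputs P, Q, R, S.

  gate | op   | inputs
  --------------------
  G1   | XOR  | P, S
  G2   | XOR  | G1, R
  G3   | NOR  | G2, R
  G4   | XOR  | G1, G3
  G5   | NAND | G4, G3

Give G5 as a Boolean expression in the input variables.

((P XOR S) XOR (((P XOR S) XOR R) NOR R)) NAND (((P XOR S) XOR R) NOR R)

G1 = P XOR S
G2 = G1 XOR R = (P XOR S) XOR R
G3 = G2 NOR R = ((P XOR S) XOR R) NOR R
G4 = G1 XOR G3 = (P XOR S) XOR (((P XOR S) XOR R) NOR R)
G5 = G4 NAND G3 = ((P XOR S) XOR (((P XOR S) XOR R) NOR R)) NAND (((P XOR S) XOR R) NOR R)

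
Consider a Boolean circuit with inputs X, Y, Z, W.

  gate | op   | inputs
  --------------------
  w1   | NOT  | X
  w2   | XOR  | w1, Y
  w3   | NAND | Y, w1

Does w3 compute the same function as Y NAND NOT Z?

w1 = NOT X
w3 = Y NAND w1 = Y NAND NOT X
At X=0, Y=1, Z=1, W=0: circuit gives 0, formula gives 1.

No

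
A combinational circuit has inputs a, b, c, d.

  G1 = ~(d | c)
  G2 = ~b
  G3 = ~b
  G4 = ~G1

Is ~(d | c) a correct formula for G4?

G1 = ~(d | c)
G4 = ~G1 = ~(~(d | c))
At a=0, b=0, c=0, d=0: circuit gives 0, formula gives 1.

No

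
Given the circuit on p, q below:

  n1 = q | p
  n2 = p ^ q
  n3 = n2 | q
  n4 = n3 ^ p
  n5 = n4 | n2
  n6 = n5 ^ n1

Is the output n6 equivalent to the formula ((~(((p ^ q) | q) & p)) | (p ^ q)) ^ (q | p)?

n1 = q | p
n2 = p ^ q
n3 = n2 | q = (p ^ q) | q
n4 = n3 ^ p = ((p ^ q) | q) ^ p
n5 = n4 | n2 = (((p ^ q) | q) ^ p) | (p ^ q)
n6 = n5 ^ n1 = ((((p ^ q) | q) ^ p) | (p ^ q)) ^ (q | p)
At p=0, q=0: circuit gives 0, formula gives 1.

No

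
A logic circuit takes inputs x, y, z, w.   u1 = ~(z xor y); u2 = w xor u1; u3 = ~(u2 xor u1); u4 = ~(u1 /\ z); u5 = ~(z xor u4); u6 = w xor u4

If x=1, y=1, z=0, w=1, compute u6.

u1 = ~(0 xor 1) = 0
u4 = ~(0 /\ 0) = 1
u6 = 1 xor 1 = 0

0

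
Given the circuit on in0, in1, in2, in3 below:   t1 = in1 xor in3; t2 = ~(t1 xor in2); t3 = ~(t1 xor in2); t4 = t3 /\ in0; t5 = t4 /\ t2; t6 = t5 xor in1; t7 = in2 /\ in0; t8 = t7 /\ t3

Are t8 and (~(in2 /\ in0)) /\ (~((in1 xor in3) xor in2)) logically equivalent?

No

t1 = in1 xor in3
t3 = ~(t1 xor in2) = ~((in1 xor in3) xor in2)
t7 = in2 /\ in0
t8 = t7 /\ t3 = (in2 /\ in0) /\ (~((in1 xor in3) xor in2))
At in0=0, in1=0, in2=0, in3=0: circuit gives 0, formula gives 1.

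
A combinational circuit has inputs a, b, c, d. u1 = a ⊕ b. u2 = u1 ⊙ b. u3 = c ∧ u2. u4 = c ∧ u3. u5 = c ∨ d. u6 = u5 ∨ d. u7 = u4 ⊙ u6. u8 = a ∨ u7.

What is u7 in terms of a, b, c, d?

u1 = a ⊕ b
u2 = u1 ⊙ b = (a ⊕ b) ⊙ b
u3 = c ∧ u2 = c ∧ ((a ⊕ b) ⊙ b)
u4 = c ∧ u3 = c ∧ (c ∧ ((a ⊕ b) ⊙ b))
u5 = c ∨ d
u6 = u5 ∨ d = (c ∨ d) ∨ d
u7 = u4 ⊙ u6 = (c ∧ (c ∧ ((a ⊕ b) ⊙ b))) ⊙ ((c ∨ d) ∨ d)

(c ∧ (c ∧ ((a ⊕ b) ⊙ b))) ⊙ ((c ∨ d) ∨ d)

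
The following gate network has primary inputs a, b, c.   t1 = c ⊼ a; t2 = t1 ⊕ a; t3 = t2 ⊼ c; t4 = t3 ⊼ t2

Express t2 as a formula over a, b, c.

t1 = c ⊼ a
t2 = t1 ⊕ a = (c ⊼ a) ⊕ a

(c ⊼ a) ⊕ a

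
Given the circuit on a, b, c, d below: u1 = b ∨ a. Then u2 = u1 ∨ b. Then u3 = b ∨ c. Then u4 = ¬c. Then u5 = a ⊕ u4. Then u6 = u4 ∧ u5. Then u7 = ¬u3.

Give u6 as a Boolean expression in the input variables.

¬c ∧ (a ⊕ ¬c)

u4 = ¬c
u5 = a ⊕ u4 = a ⊕ ¬c
u6 = u4 ∧ u5 = ¬c ∧ (a ⊕ ¬c)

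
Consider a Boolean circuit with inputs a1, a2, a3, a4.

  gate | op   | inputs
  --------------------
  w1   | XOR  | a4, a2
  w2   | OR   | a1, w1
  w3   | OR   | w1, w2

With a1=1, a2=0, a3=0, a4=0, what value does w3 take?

w1 = 0 XOR 0 = 0
w2 = 1 OR 0 = 1
w3 = 0 OR 1 = 1

1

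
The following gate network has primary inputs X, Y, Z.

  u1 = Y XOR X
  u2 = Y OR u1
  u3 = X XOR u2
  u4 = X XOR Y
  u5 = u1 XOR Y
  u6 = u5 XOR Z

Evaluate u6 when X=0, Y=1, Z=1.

1

u1 = 1 XOR 0 = 1
u5 = 1 XOR 1 = 0
u6 = 0 XOR 1 = 1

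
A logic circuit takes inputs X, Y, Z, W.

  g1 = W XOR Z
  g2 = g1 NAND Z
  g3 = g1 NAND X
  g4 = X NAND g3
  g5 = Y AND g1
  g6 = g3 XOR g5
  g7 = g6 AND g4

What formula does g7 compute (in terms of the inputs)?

(((W XOR Z) NAND X) XOR (Y AND (W XOR Z))) AND (X NAND ((W XOR Z) NAND X))

g1 = W XOR Z
g3 = g1 NAND X = (W XOR Z) NAND X
g4 = X NAND g3 = X NAND ((W XOR Z) NAND X)
g5 = Y AND g1 = Y AND (W XOR Z)
g6 = g3 XOR g5 = ((W XOR Z) NAND X) XOR (Y AND (W XOR Z))
g7 = g6 AND g4 = (((W XOR Z) NAND X) XOR (Y AND (W XOR Z))) AND (X NAND ((W XOR Z) NAND X))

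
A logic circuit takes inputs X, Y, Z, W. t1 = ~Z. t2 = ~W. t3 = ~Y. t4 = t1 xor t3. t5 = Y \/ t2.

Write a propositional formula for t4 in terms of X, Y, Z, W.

~Z xor ~Y

t1 = ~Z
t3 = ~Y
t4 = t1 xor t3 = ~Z xor ~Y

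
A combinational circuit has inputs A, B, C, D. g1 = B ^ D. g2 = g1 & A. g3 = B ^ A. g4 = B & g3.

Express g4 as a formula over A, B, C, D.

B & (B ^ A)

g3 = B ^ A
g4 = B & g3 = B & (B ^ A)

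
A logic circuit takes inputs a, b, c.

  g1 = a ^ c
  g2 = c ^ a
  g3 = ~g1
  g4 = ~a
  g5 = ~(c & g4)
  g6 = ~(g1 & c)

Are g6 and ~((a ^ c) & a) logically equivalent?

No

g1 = a ^ c
g6 = ~(g1 & c) = ~((a ^ c) & c)
At a=0, b=0, c=1: circuit gives 0, formula gives 1.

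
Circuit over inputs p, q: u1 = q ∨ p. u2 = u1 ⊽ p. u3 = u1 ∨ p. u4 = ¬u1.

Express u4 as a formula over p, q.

u1 = q ∨ p
u4 = ¬u1 = ¬(q ∨ p)

¬(q ∨ p)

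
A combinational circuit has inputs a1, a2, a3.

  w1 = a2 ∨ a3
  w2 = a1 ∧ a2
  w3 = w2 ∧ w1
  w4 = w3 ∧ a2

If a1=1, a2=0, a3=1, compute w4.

w1 = 0 ∨ 1 = 1
w2 = 1 ∧ 0 = 0
w3 = 0 ∧ 1 = 0
w4 = 0 ∧ 0 = 0

0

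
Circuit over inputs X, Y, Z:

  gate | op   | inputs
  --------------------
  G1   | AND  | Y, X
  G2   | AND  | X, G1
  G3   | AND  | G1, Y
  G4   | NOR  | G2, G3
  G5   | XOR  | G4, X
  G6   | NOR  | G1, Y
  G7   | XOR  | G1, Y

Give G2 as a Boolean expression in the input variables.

X AND (Y AND X)

G1 = Y AND X
G2 = X AND G1 = X AND (Y AND X)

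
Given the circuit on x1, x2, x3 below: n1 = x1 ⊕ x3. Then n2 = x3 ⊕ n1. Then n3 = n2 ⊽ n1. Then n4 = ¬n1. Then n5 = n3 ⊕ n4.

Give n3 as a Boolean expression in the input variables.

n1 = x1 ⊕ x3
n2 = x3 ⊕ n1 = x3 ⊕ (x1 ⊕ x3)
n3 = n2 ⊽ n1 = (x3 ⊕ (x1 ⊕ x3)) ⊽ (x1 ⊕ x3)

(x3 ⊕ (x1 ⊕ x3)) ⊽ (x1 ⊕ x3)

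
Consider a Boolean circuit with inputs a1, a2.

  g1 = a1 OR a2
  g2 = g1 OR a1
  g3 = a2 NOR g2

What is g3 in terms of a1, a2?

a2 NOR ((a1 OR a2) OR a1)

g1 = a1 OR a2
g2 = g1 OR a1 = (a1 OR a2) OR a1
g3 = a2 NOR g2 = a2 NOR ((a1 OR a2) OR a1)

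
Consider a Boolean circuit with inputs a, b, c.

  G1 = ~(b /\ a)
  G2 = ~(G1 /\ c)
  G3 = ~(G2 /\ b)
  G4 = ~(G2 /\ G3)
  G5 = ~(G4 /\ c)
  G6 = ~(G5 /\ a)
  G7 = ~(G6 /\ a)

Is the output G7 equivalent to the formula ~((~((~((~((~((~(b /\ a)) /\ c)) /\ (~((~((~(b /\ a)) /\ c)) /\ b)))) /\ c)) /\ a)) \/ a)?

No

G1 = ~(b /\ a)
G2 = ~(G1 /\ c) = ~((~(b /\ a)) /\ c)
G3 = ~(G2 /\ b) = ~((~((~(b /\ a)) /\ c)) /\ b)
G4 = ~(G2 /\ G3) = ~((~((~(b /\ a)) /\ c)) /\ (~((~((~(b /\ a)) /\ c)) /\ b)))
G5 = ~(G4 /\ c) = ~((~((~((~(b /\ a)) /\ c)) /\ (~((~((~(b /\ a)) /\ c)) /\ b)))) /\ c)
G6 = ~(G5 /\ a) = ~((~((~((~((~(b /\ a)) /\ c)) /\ (~((~((~(b /\ a)) /\ c)) /\ b)))) /\ c)) /\ a)
G7 = ~(G6 /\ a) = ~((~((~((~((~((~(b /\ a)) /\ c)) /\ (~((~((~(b /\ a)) /\ c)) /\ b)))) /\ c)) /\ a)) /\ a)
At a=0, b=0, c=0: circuit gives 1, formula gives 0.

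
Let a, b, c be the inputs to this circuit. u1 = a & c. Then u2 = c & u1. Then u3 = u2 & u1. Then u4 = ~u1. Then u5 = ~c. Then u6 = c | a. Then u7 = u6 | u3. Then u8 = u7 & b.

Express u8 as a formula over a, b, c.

u1 = a & c
u2 = c & u1 = c & (a & c)
u3 = u2 & u1 = (c & (a & c)) & (a & c)
u6 = c | a
u7 = u6 | u3 = (c | a) | ((c & (a & c)) & (a & c))
u8 = u7 & b = ((c | a) | ((c & (a & c)) & (a & c))) & b

((c | a) | ((c & (a & c)) & (a & c))) & b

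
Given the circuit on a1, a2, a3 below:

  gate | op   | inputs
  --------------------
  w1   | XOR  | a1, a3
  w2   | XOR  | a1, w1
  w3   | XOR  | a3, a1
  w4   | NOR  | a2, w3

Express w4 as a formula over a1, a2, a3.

a2 NOR (a3 XOR a1)

w3 = a3 XOR a1
w4 = a2 NOR w3 = a2 NOR (a3 XOR a1)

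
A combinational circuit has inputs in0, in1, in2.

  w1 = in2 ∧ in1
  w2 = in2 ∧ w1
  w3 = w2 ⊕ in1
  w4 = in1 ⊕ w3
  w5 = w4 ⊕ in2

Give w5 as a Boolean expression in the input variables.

w1 = in2 ∧ in1
w2 = in2 ∧ w1 = in2 ∧ (in2 ∧ in1)
w3 = w2 ⊕ in1 = (in2 ∧ (in2 ∧ in1)) ⊕ in1
w4 = in1 ⊕ w3 = in1 ⊕ ((in2 ∧ (in2 ∧ in1)) ⊕ in1)
w5 = w4 ⊕ in2 = (in1 ⊕ ((in2 ∧ (in2 ∧ in1)) ⊕ in1)) ⊕ in2

(in1 ⊕ ((in2 ∧ (in2 ∧ in1)) ⊕ in1)) ⊕ in2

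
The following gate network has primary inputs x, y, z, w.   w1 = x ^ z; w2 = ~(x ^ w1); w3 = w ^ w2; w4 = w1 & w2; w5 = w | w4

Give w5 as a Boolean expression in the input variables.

w | ((x ^ z) & (~(x ^ (x ^ z))))

w1 = x ^ z
w2 = ~(x ^ w1) = ~(x ^ (x ^ z))
w4 = w1 & w2 = (x ^ z) & (~(x ^ (x ^ z)))
w5 = w | w4 = w | ((x ^ z) & (~(x ^ (x ^ z))))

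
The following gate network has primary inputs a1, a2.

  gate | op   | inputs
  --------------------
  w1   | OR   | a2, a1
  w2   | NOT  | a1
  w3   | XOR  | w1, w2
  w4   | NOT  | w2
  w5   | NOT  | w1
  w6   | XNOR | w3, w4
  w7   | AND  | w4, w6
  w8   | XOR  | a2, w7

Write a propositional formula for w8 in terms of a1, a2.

w1 = a2 OR a1
w2 = NOT a1
w3 = w1 XOR w2 = (a2 OR a1) XOR NOT a1
w4 = NOT w2 = NOT NOT a1
w6 = w3 XNOR w4 = ((a2 OR a1) XOR NOT a1) XNOR NOT NOT a1
w7 = w4 AND w6 = NOT NOT a1 AND (((a2 OR a1) XOR NOT a1) XNOR NOT NOT a1)
w8 = a2 XOR w7 = a2 XOR (NOT NOT a1 AND (((a2 OR a1) XOR NOT a1) XNOR NOT NOT a1))

a2 XOR (NOT NOT a1 AND (((a2 OR a1) XOR NOT a1) XNOR NOT NOT a1))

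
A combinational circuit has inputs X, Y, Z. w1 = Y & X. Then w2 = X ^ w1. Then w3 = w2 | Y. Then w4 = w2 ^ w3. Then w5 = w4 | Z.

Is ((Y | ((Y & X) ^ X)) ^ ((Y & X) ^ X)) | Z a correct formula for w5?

Yes

w1 = Y & X
w2 = X ^ w1 = X ^ (Y & X)
w3 = w2 | Y = (X ^ (Y & X)) | Y
w4 = w2 ^ w3 = (X ^ (Y & X)) ^ ((X ^ (Y & X)) | Y)
w5 = w4 | Z = ((X ^ (Y & X)) ^ ((X ^ (Y & X)) | Y)) | Z
At X=0, Y=0, Z=0: circuit gives 0, formula gives 0.
At X=0, Y=0, Z=1: circuit gives 1, formula gives 1.
Agrees on all 8 inputs.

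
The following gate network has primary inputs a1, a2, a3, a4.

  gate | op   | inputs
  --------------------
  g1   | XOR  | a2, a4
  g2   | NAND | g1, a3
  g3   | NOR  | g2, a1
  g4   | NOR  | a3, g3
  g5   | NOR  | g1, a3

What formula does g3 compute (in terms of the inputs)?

((a2 XOR a4) NAND a3) NOR a1

g1 = a2 XOR a4
g2 = g1 NAND a3 = (a2 XOR a4) NAND a3
g3 = g2 NOR a1 = ((a2 XOR a4) NAND a3) NOR a1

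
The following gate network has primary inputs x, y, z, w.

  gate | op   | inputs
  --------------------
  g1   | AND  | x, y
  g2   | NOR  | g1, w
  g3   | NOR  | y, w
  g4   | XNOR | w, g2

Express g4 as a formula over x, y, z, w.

w XNOR ((x AND y) NOR w)

g1 = x AND y
g2 = g1 NOR w = (x AND y) NOR w
g4 = w XNOR g2 = w XNOR ((x AND y) NOR w)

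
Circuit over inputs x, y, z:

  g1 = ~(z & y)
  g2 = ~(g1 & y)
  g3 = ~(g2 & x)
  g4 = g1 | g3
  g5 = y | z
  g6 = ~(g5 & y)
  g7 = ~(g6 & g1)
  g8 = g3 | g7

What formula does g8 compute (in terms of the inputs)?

(~((~((~(z & y)) & y)) & x)) | (~((~((y | z) & y)) & (~(z & y))))

g1 = ~(z & y)
g2 = ~(g1 & y) = ~((~(z & y)) & y)
g3 = ~(g2 & x) = ~((~((~(z & y)) & y)) & x)
g5 = y | z
g6 = ~(g5 & y) = ~((y | z) & y)
g7 = ~(g6 & g1) = ~((~((y | z) & y)) & (~(z & y)))
g8 = g3 | g7 = (~((~((~(z & y)) & y)) & x)) | (~((~((y | z) & y)) & (~(z & y))))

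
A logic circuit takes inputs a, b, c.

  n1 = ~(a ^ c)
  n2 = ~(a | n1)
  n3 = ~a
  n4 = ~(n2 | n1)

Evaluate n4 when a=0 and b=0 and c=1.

0

n1 = ~(0 ^ 1) = 0
n2 = ~(0 | 0) = 1
n4 = ~(1 | 0) = 0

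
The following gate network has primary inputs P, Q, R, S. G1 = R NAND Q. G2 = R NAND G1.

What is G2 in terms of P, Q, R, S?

R NAND (R NAND Q)

G1 = R NAND Q
G2 = R NAND G1 = R NAND (R NAND Q)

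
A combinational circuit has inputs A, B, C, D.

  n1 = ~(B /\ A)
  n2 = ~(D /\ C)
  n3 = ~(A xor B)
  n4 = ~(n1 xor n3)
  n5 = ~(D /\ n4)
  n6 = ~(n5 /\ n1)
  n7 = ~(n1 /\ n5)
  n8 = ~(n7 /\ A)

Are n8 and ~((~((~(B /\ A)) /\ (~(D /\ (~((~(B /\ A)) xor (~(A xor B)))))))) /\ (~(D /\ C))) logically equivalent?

n1 = ~(B /\ A)
n3 = ~(A xor B)
n4 = ~(n1 xor n3) = ~((~(B /\ A)) xor (~(A xor B)))
n5 = ~(D /\ n4) = ~(D /\ (~((~(B /\ A)) xor (~(A xor B)))))
n7 = ~(n1 /\ n5) = ~((~(B /\ A)) /\ (~(D /\ (~((~(B /\ A)) xor (~(A xor B)))))))
n8 = ~(n7 /\ A) = ~((~((~(B /\ A)) /\ (~(D /\ (~((~(B /\ A)) xor (~(A xor B)))))))) /\ A)
At A=0, B=0, C=0, D=1: circuit gives 1, formula gives 0.

No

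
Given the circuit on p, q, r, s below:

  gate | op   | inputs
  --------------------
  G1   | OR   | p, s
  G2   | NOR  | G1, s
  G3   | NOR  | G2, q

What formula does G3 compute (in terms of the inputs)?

((p OR s) NOR s) NOR q

G1 = p OR s
G2 = G1 NOR s = (p OR s) NOR s
G3 = G2 NOR q = ((p OR s) NOR s) NOR q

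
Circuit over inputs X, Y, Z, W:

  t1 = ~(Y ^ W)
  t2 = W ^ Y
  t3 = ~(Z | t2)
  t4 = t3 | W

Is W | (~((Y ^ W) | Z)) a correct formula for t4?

t2 = W ^ Y
t3 = ~(Z | t2) = ~(Z | (W ^ Y))
t4 = t3 | W = (~(Z | (W ^ Y))) | W
At X=0, Y=0, Z=1, W=0: circuit gives 0, formula gives 0.
At X=0, Y=0, Z=0, W=0: circuit gives 1, formula gives 1.
Agrees on all 16 inputs.

Yes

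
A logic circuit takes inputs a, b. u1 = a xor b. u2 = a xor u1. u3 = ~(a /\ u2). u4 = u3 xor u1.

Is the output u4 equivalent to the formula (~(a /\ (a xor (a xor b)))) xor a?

u1 = a xor b
u2 = a xor u1 = a xor (a xor b)
u3 = ~(a /\ u2) = ~(a /\ (a xor (a xor b)))
u4 = u3 xor u1 = (~(a /\ (a xor (a xor b)))) xor (a xor b)
At a=0, b=1: circuit gives 0, formula gives 1.

No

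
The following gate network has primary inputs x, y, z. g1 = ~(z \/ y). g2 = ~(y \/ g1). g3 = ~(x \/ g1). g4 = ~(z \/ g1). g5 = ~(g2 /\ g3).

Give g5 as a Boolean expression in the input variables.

~((~(y \/ (~(z \/ y)))) /\ (~(x \/ (~(z \/ y)))))

g1 = ~(z \/ y)
g2 = ~(y \/ g1) = ~(y \/ (~(z \/ y)))
g3 = ~(x \/ g1) = ~(x \/ (~(z \/ y)))
g5 = ~(g2 /\ g3) = ~((~(y \/ (~(z \/ y)))) /\ (~(x \/ (~(z \/ y)))))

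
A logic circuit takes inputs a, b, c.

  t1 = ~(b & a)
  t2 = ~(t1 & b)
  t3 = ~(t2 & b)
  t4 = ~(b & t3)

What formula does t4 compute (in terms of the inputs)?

t1 = ~(b & a)
t2 = ~(t1 & b) = ~((~(b & a)) & b)
t3 = ~(t2 & b) = ~((~((~(b & a)) & b)) & b)
t4 = ~(b & t3) = ~(b & (~((~((~(b & a)) & b)) & b)))

~(b & (~((~((~(b & a)) & b)) & b)))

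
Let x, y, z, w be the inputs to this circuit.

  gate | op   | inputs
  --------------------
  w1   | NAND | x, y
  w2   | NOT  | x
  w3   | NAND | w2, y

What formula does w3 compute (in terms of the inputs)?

NOT x NAND y

w2 = NOT x
w3 = w2 NAND y = NOT x NAND y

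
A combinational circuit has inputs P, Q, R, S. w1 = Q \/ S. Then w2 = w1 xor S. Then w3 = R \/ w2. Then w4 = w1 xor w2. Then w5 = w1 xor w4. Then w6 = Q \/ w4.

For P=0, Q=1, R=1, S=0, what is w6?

1

w1 = 1 \/ 0 = 1
w2 = 1 xor 0 = 1
w4 = 1 xor 1 = 0
w6 = 1 \/ 0 = 1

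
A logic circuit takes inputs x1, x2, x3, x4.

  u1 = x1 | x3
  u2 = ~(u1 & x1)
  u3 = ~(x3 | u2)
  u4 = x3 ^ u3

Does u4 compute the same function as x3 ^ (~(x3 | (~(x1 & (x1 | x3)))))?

u1 = x1 | x3
u2 = ~(u1 & x1) = ~((x1 | x3) & x1)
u3 = ~(x3 | u2) = ~(x3 | (~((x1 | x3) & x1)))
u4 = x3 ^ u3 = x3 ^ (~(x3 | (~((x1 | x3) & x1))))
At x1=0, x2=0, x3=0, x4=0: circuit gives 0, formula gives 0.
At x1=0, x2=0, x3=1, x4=0: circuit gives 1, formula gives 1.
Agrees on all 16 inputs.

Yes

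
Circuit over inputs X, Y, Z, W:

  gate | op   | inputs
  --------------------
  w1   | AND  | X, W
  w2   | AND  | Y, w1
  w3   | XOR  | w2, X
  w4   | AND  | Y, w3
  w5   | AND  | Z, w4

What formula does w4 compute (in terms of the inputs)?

Y AND ((Y AND (X AND W)) XOR X)

w1 = X AND W
w2 = Y AND w1 = Y AND (X AND W)
w3 = w2 XOR X = (Y AND (X AND W)) XOR X
w4 = Y AND w3 = Y AND ((Y AND (X AND W)) XOR X)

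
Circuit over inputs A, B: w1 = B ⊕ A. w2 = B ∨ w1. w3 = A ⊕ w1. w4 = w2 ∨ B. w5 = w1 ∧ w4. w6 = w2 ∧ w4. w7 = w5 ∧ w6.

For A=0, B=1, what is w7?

w1 = 1 ⊕ 0 = 1
w2 = 1 ∨ 1 = 1
w4 = 1 ∨ 1 = 1
w5 = 1 ∧ 1 = 1
w6 = 1 ∧ 1 = 1
w7 = 1 ∧ 1 = 1

1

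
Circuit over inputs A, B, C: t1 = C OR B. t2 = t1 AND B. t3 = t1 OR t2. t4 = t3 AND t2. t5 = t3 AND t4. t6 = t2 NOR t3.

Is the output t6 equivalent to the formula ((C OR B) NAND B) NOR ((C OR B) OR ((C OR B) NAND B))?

t1 = C OR B
t2 = t1 AND B = (C OR B) AND B
t3 = t1 OR t2 = (C OR B) OR ((C OR B) AND B)
t6 = t2 NOR t3 = ((C OR B) AND B) NOR ((C OR B) OR ((C OR B) AND B))
At A=0, B=0, C=0: circuit gives 1, formula gives 0.

No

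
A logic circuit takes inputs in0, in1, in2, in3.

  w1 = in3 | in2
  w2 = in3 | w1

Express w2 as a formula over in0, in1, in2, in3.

in3 | (in3 | in2)

w1 = in3 | in2
w2 = in3 | w1 = in3 | (in3 | in2)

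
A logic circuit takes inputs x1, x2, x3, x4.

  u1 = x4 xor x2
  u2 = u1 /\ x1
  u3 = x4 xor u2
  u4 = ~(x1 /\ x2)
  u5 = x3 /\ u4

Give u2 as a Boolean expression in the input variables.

u1 = x4 xor x2
u2 = u1 /\ x1 = (x4 xor x2) /\ x1

(x4 xor x2) /\ x1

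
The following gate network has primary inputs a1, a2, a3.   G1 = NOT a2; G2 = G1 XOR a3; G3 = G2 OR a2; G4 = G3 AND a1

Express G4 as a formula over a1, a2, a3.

G1 = NOT a2
G2 = G1 XOR a3 = NOT a2 XOR a3
G3 = G2 OR a2 = (NOT a2 XOR a3) OR a2
G4 = G3 AND a1 = ((NOT a2 XOR a3) OR a2) AND a1

((NOT a2 XOR a3) OR a2) AND a1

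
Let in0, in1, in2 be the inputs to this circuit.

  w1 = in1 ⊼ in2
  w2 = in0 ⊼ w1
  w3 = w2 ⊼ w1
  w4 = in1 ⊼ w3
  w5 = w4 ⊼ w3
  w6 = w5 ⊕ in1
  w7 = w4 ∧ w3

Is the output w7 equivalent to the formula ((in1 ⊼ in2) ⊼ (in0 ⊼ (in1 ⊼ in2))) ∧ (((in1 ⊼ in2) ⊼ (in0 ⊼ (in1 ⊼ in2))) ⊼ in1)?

Yes

w1 = in1 ⊼ in2
w2 = in0 ⊼ w1 = in0 ⊼ (in1 ⊼ in2)
w3 = w2 ⊼ w1 = (in0 ⊼ (in1 ⊼ in2)) ⊼ (in1 ⊼ in2)
w4 = in1 ⊼ w3 = in1 ⊼ ((in0 ⊼ (in1 ⊼ in2)) ⊼ (in1 ⊼ in2))
w7 = w4 ∧ w3 = (in1 ⊼ ((in0 ⊼ (in1 ⊼ in2)) ⊼ (in1 ⊼ in2))) ∧ ((in0 ⊼ (in1 ⊼ in2)) ⊼ (in1 ⊼ in2))
At in0=0, in1=0, in2=0: circuit gives 0, formula gives 0.
At in0=1, in1=0, in2=0: circuit gives 1, formula gives 1.
Agrees on all 8 inputs.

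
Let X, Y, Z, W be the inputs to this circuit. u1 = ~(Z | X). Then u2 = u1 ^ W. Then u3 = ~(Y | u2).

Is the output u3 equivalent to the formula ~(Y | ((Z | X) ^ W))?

No

u1 = ~(Z | X)
u2 = u1 ^ W = (~(Z | X)) ^ W
u3 = ~(Y | u2) = ~(Y | ((~(Z | X)) ^ W))
At X=0, Y=0, Z=0, W=0: circuit gives 0, formula gives 1.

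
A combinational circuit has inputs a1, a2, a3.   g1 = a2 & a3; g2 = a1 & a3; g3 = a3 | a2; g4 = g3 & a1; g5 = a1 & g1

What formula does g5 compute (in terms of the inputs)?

a1 & (a2 & a3)

g1 = a2 & a3
g5 = a1 & g1 = a1 & (a2 & a3)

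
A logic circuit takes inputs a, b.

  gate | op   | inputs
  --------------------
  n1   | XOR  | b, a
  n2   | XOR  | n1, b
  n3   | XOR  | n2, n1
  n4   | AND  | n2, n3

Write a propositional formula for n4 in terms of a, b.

((b XOR a) XOR b) AND (((b XOR a) XOR b) XOR (b XOR a))

n1 = b XOR a
n2 = n1 XOR b = (b XOR a) XOR b
n3 = n2 XOR n1 = ((b XOR a) XOR b) XOR (b XOR a)
n4 = n2 AND n3 = ((b XOR a) XOR b) AND (((b XOR a) XOR b) XOR (b XOR a))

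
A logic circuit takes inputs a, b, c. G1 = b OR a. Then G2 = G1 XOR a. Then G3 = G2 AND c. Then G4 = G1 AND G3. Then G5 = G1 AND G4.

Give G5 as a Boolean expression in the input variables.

(b OR a) AND ((b OR a) AND (((b OR a) XOR a) AND c))

G1 = b OR a
G2 = G1 XOR a = (b OR a) XOR a
G3 = G2 AND c = ((b OR a) XOR a) AND c
G4 = G1 AND G3 = (b OR a) AND (((b OR a) XOR a) AND c)
G5 = G1 AND G4 = (b OR a) AND ((b OR a) AND (((b OR a) XOR a) AND c))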